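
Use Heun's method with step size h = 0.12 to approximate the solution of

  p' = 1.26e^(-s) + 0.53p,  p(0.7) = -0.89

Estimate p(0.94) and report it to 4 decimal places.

-0.8677

Heun: k1 = f(s_n, p_n); k2 = f(s_n + h, p_n + h·k1); p_{n+1} = p_n + (h/2)·(k1 + k2).
s=0.700000, p=-0.890000:
  k1 = f(0.700000, -0.890000) = 0.153997
  k2 = f(0.820000, -0.871520) = 0.093038
  p ← -0.890000 + (0.12/2)·(0.153997 + 0.093038) = -0.875178
s=0.820000, p=-0.875178:
  k1 = f(0.820000, -0.875178) = 0.091100
  k2 = f(0.940000, -0.864246) = 0.034141
  p ← -0.875178 + (0.12/2)·(0.091100 + 0.034141) = -0.867663
p(0.94) ≈ -0.8677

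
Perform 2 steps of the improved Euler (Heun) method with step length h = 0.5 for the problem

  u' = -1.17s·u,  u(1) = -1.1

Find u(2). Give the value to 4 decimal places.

-0.2830

Heun: k1 = f(s_n, u_n); k2 = f(s_n + h, u_n + h·k1); u_{n+1} = u_n + (h/2)·(k1 + k2).
s=1.000000, u=-1.100000:
  k1 = f(1.000000, -1.100000) = 1.287000
  k2 = f(1.500000, -0.456500) = 0.801158
  u ← -1.100000 + (0.5/2)·(1.287000 + 0.801158) = -0.577961
s=1.500000, u=-0.577961:
  k1 = f(1.500000, -0.577961) = 1.014321
  k2 = f(2.000000, -0.070800) = 0.165672
  u ← -0.577961 + (0.5/2)·(1.014321 + 0.165672) = -0.282962
u(2) ≈ -0.2830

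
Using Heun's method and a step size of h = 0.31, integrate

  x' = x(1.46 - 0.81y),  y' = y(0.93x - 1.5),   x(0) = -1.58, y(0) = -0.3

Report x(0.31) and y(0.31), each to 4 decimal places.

Heun on (x,y): k1 = f(s_n, state_n); k2 = f(s_n + h, state_n + h·k1); state_{n+1} = state_n + (h/2)·(k1 + k2).
0.000000: (-1.580000, -0.300000)
  k1 = (-2.690740, 0.890820)
  predictor → (-2.414129, -0.023846)
  k2 = (-3.571258, 0.089306)
  → (-2.550610, -0.148080)
(x(0.31), y(0.31)) ≈ (-2.5506, -0.1481)

-2.5506, -0.1481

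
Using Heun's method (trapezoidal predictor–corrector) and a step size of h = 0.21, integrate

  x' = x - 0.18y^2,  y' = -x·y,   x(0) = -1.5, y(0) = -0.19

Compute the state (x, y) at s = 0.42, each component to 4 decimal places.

-2.2836, -0.4070

Heun on (x,y): k1 = f(s_n, state_n); k2 = f(s_n + h, state_n + h·k1); state_{n+1} = state_n + (h/2)·(k1 + k2).
0.000000: (-1.500000, -0.190000)
  k1 = (-1.506498, -0.285000)
  predictor → (-1.816365, -0.249850)
  k2 = (-1.827601, -0.453819)
  → (-1.850080, -0.267576)
0.210000: (-1.850080, -0.267576)
  k1 = (-1.862968, -0.495037)
  predictor → (-2.241304, -0.371534)
  k2 = (-2.266150, -0.832720)
  → (-2.283638, -0.406990)
(x(0.42), y(0.42)) ≈ (-2.2836, -0.4070)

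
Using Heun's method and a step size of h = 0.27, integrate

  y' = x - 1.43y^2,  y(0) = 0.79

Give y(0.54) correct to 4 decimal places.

Heun: k1 = f(x_n, y_n); k2 = f(x_n + h, y_n + h·k1); y_{n+1} = y_n + (h/2)·(k1 + k2).
x=0.000000, y=0.790000:
  k1 = f(0.000000, 0.790000) = -0.892463
  k2 = f(0.270000, 0.549035) = -0.161058
  y ← 0.790000 + (0.27/2)·(-0.892463 + (-0.161058)) = 0.647775
x=0.270000, y=0.647775:
  k1 = f(0.270000, 0.647775) = -0.330045
  k2 = f(0.540000, 0.558662) = 0.093692
  y ← 0.647775 + (0.27/2)·(-0.330045 + 0.093692) = 0.615867
y(0.54) ≈ 0.6159

0.6159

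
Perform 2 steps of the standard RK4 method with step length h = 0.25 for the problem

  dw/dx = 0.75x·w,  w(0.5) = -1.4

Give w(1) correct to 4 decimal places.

-1.8547

RK4: k1 = f(x_n, w_n); k2 = f(x_n + h/2, w_n + (h/2)·k1); k3 = f(x_n + h/2, w_n + (h/2)·k2); k4 = f(x_n + h, w_n + h·k3); w_{n+1} = w_n + (h/6)·(k1 + 2k2 + 2k3 + k4).
x=0.500000, w=-1.400000:
  k1 = f(0.500000, -1.400000) = -0.525000
  k2 = f(0.625000, -1.465625) = -0.687012
  k3 = f(0.625000, -1.485876) = -0.696505
  k4 = f(0.750000, -1.574126) = -0.885446
  w ← -1.400000 + (0.25/6)·(k1 + 2k2 + 2k3 + k4) = -1.574062
x=0.750000, w=-1.574062:
  k1 = f(0.750000, -1.574062) = -0.885410
  k2 = f(0.875000, -1.684738) = -1.105609
  k3 = f(0.875000, -1.712263) = -1.123672
  k4 = f(1.000000, -1.854980) = -1.391235
  w ← -1.574062 + (0.25/6)·(k1 + 2k2 + 2k3 + k4) = -1.854695
w(1) ≈ -1.8547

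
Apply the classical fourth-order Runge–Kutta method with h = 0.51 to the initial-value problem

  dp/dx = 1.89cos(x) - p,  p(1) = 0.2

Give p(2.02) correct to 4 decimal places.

RK4: k1 = f(x_n, p_n); k2 = f(x_n + h/2, p_n + (h/2)·k1); k3 = f(x_n + h/2, p_n + (h/2)·k2); k4 = f(x_n + h, p_n + h·k3); p_{n+1} = p_n + (h/6)·(k1 + 2k2 + 2k3 + k4).
x=1.000000, p=0.200000:
  k1 = f(1.000000, 0.200000) = 0.821171
  k2 = f(1.255000, 0.409399) = 0.177585
  k3 = f(1.255000, 0.245284) = 0.341700
  k4 = f(1.510000, 0.374267) = -0.259433
  p ← 0.200000 + (0.51/6)·(k1 + 2k2 + 2k3 + k4) = 0.336026
x=1.510000, p=0.336026:
  k1 = f(1.510000, 0.336026) = -0.221192
  k2 = f(1.765000, 0.279622) = -0.644364
  k3 = f(1.765000, 0.171713) = -0.536455
  k4 = f(2.020000, 0.062434) = -0.883163
  p ← 0.336026 + (0.51/6)·(k1 + 2k2 + 2k3 + k4) = 0.041417
p(2.02) ≈ 0.0414

0.0414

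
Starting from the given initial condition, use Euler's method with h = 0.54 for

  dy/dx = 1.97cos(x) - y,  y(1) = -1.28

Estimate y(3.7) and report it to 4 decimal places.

Euler: y_{n+1} = y_n + h·f(x_n, y_n).
x=1.000000, y=-1.280000: f=2.344396 → y ← -1.280000 + 0.54·2.344396 = -0.014026
x=1.540000, y=-0.014026: f=0.074686 → y ← -0.014026 + 0.54·0.074686 = 0.026304
x=2.080000, y=0.026304: f=-0.986644 → y ← 0.026304 + 0.54·(-0.986644) = -0.506484
x=2.620000, y=-0.506484: f=-1.201559 → y ← -0.506484 + 0.54·(-1.201559) = -1.155326
x=3.160000, y=-1.155326: f=-0.814341 → y ← -1.155326 + 0.54·(-0.814341) = -1.595070
y(3.7) ≈ -1.5951

-1.5951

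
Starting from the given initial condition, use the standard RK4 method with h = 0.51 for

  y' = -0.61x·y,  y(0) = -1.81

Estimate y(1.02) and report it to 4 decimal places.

-1.3178

RK4: k1 = f(x_n, y_n); k2 = f(x_n + h/2, y_n + (h/2)·k1); k3 = f(x_n + h/2, y_n + (h/2)·k2); k4 = f(x_n + h, y_n + h·k3); y_{n+1} = y_n + (h/6)·(k1 + 2k2 + 2k3 + k4).
x=0.000000, y=-1.810000:
  k1 = f(0.000000, -1.810000) = 0.000000
  k2 = f(0.255000, -1.810000) = 0.281546
  k3 = f(0.255000, -1.738206) = 0.270378
  k4 = f(0.510000, -1.672107) = 0.520193
  y ← -1.810000 + (0.51/6)·(k1 + 2k2 + 2k3 + k4) = -1.671957
x=0.510000, y=-1.671957:
  k1 = f(0.510000, -1.671957) = 0.520146
  k2 = f(0.765000, -1.539319) = 0.718323
  k3 = f(0.765000, -1.488784) = 0.694741
  k4 = f(1.020000, -1.317639) = 0.819835
  y ← -1.671957 + (0.51/6)·(k1 + 2k2 + 2k3 + k4) = -1.317837
y(1.02) ≈ -1.3178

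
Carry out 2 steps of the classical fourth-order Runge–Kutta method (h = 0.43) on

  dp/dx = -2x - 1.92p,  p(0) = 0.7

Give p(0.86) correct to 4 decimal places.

RK4: k1 = f(x_n, p_n); k2 = f(x_n + h/2, p_n + (h/2)·k1); k3 = f(x_n + h/2, p_n + (h/2)·k2); k4 = f(x_n + h, p_n + h·k3); p_{n+1} = p_n + (h/6)·(k1 + 2k2 + 2k3 + k4).
x=0.000000, p=0.700000:
  k1 = f(0.000000, 0.700000) = -1.344000
  k2 = f(0.215000, 0.411040) = -1.219197
  k3 = f(0.215000, 0.437873) = -1.270716
  k4 = f(0.430000, 0.153592) = -1.154897
  p ← 0.700000 + (0.43/6)·(k1 + 2k2 + 2k3 + k4) = 0.164025
x=0.430000, p=0.164025:
  k1 = f(0.430000, 0.164025) = -1.174928
  k2 = f(0.645000, -0.088585) = -1.119918
  k3 = f(0.645000, -0.076757) = -1.142626
  k4 = f(0.860000, -0.327304) = -1.091576
  p ← 0.164025 + (0.43/6)·(k1 + 2k2 + 2k3 + k4) = -0.322706
p(0.86) ≈ -0.3227

-0.3227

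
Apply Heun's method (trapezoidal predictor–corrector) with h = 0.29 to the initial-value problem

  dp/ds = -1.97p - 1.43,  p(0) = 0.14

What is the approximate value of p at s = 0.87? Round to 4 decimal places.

-0.5463

Heun: k1 = f(s_n, p_n); k2 = f(s_n + h, p_n + h·k1); p_{n+1} = p_n + (h/2)·(k1 + k2).
s=0.000000, p=0.140000:
  k1 = f(0.000000, 0.140000) = -1.705800
  k2 = f(0.290000, -0.354682) = -0.731276
  p ← 0.140000 + (0.29/2)·(-1.705800 + (-0.731276)) = -0.213376
s=0.290000, p=-0.213376:
  k1 = f(0.290000, -0.213376) = -1.009649
  k2 = f(0.580000, -0.506174) = -0.432837
  p ← -0.213376 + (0.29/2)·(-1.009649 + (-0.432837)) = -0.422537
s=0.580000, p=-0.422537:
  k1 = f(0.580000, -0.422537) = -0.597603
  k2 = f(0.870000, -0.595841) = -0.256192
  p ← -0.422537 + (0.29/2)·(-0.597603 + (-0.256192)) = -0.546337
p(0.87) ≈ -0.5463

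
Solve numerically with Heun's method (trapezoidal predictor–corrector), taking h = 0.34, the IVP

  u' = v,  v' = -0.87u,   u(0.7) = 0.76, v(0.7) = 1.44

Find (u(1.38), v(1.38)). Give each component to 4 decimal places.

Heun on (u,v): k1 = f(t_n, state_n); k2 = f(t_n + h, state_n + h·k1); state_{n+1} = state_n + (h/2)·(k1 + k2).
0.700000: (0.760000, 1.440000)
  k1 = (1.440000, -0.661200)
  predictor → (1.249600, 1.215192)
  k2 = (1.215192, -1.087152)
  → (1.211383, 1.142780)
1.040000: (1.211383, 1.142780)
  k1 = (1.142780, -1.053903)
  predictor → (1.599928, 0.784453)
  k2 = (0.784453, -1.391937)
  → (1.539012, 0.726987)
(u(1.38), v(1.38)) ≈ (1.5390, 0.7270)

1.5390, 0.7270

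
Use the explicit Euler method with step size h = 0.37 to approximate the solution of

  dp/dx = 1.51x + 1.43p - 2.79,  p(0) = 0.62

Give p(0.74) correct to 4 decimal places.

-0.9544

Euler: p_{n+1} = p_n + h·f(x_n, p_n).
x=0.000000, p=0.620000: f=-1.903400 → p ← 0.620000 + 0.37·(-1.903400) = -0.084258
x=0.370000, p=-0.084258: f=-2.351789 → p ← -0.084258 + 0.37·(-2.351789) = -0.954420
p(0.74) ≈ -0.9544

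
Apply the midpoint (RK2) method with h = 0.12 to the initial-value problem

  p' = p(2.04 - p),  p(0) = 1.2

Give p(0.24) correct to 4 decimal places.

Midpoint: k1 = f(x_n, p_n); k2 = f(x_n + h/2, p_n + (h/2)·k1); p_{n+1} = p_n + h·k2.
x=0.000000, p=1.200000:
  k1 = f(0.000000, 1.200000) = 1.008000
  k2 = f(0.060000, 1.260480) = 0.982569
  p ← 1.200000 + 0.12·0.982569 = 1.317908
x=0.120000, p=1.317908:
  k1 = f(0.120000, 1.317908) = 0.951651
  k2 = f(0.180000, 1.375007) = 0.914370
  p ← 1.317908 + 0.12·0.914370 = 1.427633
p(0.24) ≈ 1.4276

1.4276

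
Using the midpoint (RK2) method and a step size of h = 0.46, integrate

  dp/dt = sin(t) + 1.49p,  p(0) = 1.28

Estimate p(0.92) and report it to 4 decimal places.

5.2842

Midpoint: k1 = f(t_n, p_n); k2 = f(t_n + h/2, p_n + (h/2)·k1); p_{n+1} = p_n + h·k2.
t=0.000000, p=1.280000:
  k1 = f(0.000000, 1.280000) = 1.907200
  k2 = f(0.230000, 1.718656) = 2.788775
  p ← 1.280000 + 0.46·2.788775 = 2.562836
t=0.460000, p=2.562836:
  k1 = f(0.460000, 2.562836) = 4.262574
  k2 = f(0.690000, 3.543229) = 5.915948
  p ← 2.562836 + 0.46·5.915948 = 5.284172
p(0.92) ≈ 5.2842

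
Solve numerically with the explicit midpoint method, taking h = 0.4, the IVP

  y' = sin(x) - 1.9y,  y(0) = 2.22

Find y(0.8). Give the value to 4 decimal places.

Midpoint: k1 = f(x_n, y_n); k2 = f(x_n + h/2, y_n + (h/2)·k1); y_{n+1} = y_n + h·k2.
x=0.000000, y=2.220000:
  k1 = f(0.000000, 2.220000) = -4.218000
  k2 = f(0.200000, 1.376400) = -2.416491
  y ← 2.220000 + 0.4·(-2.416491) = 1.253404
x=0.400000, y=1.253404:
  k1 = f(0.400000, 1.253404) = -1.992049
  k2 = f(0.600000, 0.854994) = -1.059846
  y ← 1.253404 + 0.4·(-1.059846) = 0.829465
y(0.8) ≈ 0.8295

0.8295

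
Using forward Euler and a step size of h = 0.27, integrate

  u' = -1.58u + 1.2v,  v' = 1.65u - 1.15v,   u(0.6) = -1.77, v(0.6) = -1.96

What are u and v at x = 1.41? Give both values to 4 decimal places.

Euler on (u,v): u_{n+1} = u_n + h·u', v_{n+1} = v_n + h·v'.
0.600000: (-1.770000, -1.960000); f=(0.444600, -0.666500) → (-1.649958, -2.139955)
0.870000: (-1.649958, -2.139955); f=(0.038988, -0.261482) → (-1.639431, -2.210555)
1.140000: (-1.639431, -2.210555); f=(-0.062365, -0.162923) → (-1.656270, -2.254545)
(u(1.41), v(1.41)) ≈ (-1.6563, -2.2545)

-1.6563, -2.2545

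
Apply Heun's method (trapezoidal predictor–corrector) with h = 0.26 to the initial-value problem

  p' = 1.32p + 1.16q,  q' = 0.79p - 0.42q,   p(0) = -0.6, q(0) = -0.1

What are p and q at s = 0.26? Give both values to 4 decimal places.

-0.8935, -0.2304

Heun on (p,q): k1 = f(s_n, state_n); k2 = f(s_n + h, state_n + h·k1); state_{n+1} = state_n + (h/2)·(k1 + k2).
0.000000: (-0.600000, -0.100000)
  k1 = (-0.908000, -0.432000)
  predictor → (-0.836080, -0.212320)
  k2 = (-1.349917, -0.571329)
  → (-0.893529, -0.230433)
(p(0.26), q(0.26)) ≈ (-0.8935, -0.2304)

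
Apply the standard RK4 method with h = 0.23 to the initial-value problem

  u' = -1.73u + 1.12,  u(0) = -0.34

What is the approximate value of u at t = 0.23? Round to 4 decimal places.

RK4: k1 = f(t_n, u_n); k2 = f(t_n + h/2, u_n + (h/2)·k1); k3 = f(t_n + h/2, u_n + (h/2)·k2); k4 = f(t_n + h, u_n + h·k3); u_{n+1} = u_n + (h/6)·(k1 + 2k2 + 2k3 + k4).
t=0.000000, u=-0.340000:
  k1 = f(0.000000, -0.340000) = 1.708200
  k2 = f(0.115000, -0.143557) = 1.368354
  k3 = f(0.115000, -0.182639) = 1.435966
  k4 = f(0.230000, -0.009728) = 1.136829
  u ← -0.340000 + (0.23/6)·(k1 + 2k2 + 2k3 + k4) = -0.015943
u(0.23) ≈ -0.0159

-0.0159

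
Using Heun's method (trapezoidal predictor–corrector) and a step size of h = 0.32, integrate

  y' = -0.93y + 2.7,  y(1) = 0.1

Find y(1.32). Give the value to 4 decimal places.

Heun: k1 = f(x_n, y_n); k2 = f(x_n + h, y_n + h·k1); y_{n+1} = y_n + (h/2)·(k1 + k2).
x=1.000000, y=0.100000:
  k1 = f(1.000000, 0.100000) = 2.607000
  k2 = f(1.320000, 0.934240) = 1.831157
  y ← 0.100000 + (0.32/2)·(2.607000 + 1.831157) = 0.810105
y(1.32) ≈ 0.8101

0.8101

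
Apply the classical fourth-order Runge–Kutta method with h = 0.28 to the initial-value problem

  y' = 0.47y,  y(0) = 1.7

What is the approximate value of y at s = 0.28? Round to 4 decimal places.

RK4: k1 = f(s_n, y_n); k2 = f(s_n + h/2, y_n + (h/2)·k1); k3 = f(s_n + h/2, y_n + (h/2)·k2); k4 = f(s_n + h, y_n + h·k3); y_{n+1} = y_n + (h/6)·(k1 + 2k2 + 2k3 + k4).
s=0.000000, y=1.700000:
  k1 = f(0.000000, 1.700000) = 0.799000
  k2 = f(0.140000, 1.811860) = 0.851574
  k3 = f(0.140000, 1.819220) = 0.855034
  k4 = f(0.280000, 1.939409) = 0.911522
  y ← 1.700000 + (0.28/6)·(k1 + 2k2 + 2k3 + k4) = 1.939108
y(0.28) ≈ 1.9391

1.9391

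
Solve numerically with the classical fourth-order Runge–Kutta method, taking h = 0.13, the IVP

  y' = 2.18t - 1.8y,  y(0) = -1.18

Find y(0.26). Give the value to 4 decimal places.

RK4: k1 = f(t_n, y_n); k2 = f(t_n + h/2, y_n + (h/2)·k1); k3 = f(t_n + h/2, y_n + (h/2)·k2); k4 = f(t_n + h, y_n + h·k3); y_{n+1} = y_n + (h/6)·(k1 + 2k2 + 2k3 + k4).
t=0.000000, y=-1.180000:
  k1 = f(0.000000, -1.180000) = 2.124000
  k2 = f(0.065000, -1.041940) = 2.017192
  k3 = f(0.065000, -1.048883) = 2.029689
  k4 = f(0.130000, -0.916140) = 1.932453
  y ← -1.180000 + (0.13/6)·(k1 + 2k2 + 2k3 + k4) = -0.916745
t=0.130000, y=-0.916745:
  k1 = f(0.130000, -0.916745) = 1.933542
  k2 = f(0.195000, -0.791065) = 1.849017
  k3 = f(0.195000, -0.796559) = 1.858907
  k4 = f(0.260000, -0.675088) = 1.781958
  y ← -0.916745 + (0.13/6)·(k1 + 2k2 + 2k3 + k4) = -0.675566
y(0.26) ≈ -0.6756

-0.6756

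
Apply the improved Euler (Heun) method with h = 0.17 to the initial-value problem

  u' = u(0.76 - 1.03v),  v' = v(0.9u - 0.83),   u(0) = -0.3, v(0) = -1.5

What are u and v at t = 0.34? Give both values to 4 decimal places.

-0.5917, -0.9945

Heun on (u,v): k1 = f(t_n, state_n); k2 = f(t_n + h, state_n + h·k1); state_{n+1} = state_n + (h/2)·(k1 + k2).
0.000000: (-0.300000, -1.500000)
  k1 = (-0.691500, 1.650000)
  predictor → (-0.417555, -1.219500)
  k2 = (-0.841826, 1.470472)
  → (-0.430333, -1.234760)
0.170000: (-0.430333, -1.234760)
  k1 = (-0.874351, 1.503072)
  predictor → (-0.578972, -0.979238)
  k2 = (-1.023979, 1.323024)
  → (-0.591691, -0.994542)
(u(0.34), v(0.34)) ≈ (-0.5917, -0.9945)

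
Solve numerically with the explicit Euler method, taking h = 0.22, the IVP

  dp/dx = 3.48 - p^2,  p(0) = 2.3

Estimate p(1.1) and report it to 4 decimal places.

1.8655

Euler: p_{n+1} = p_n + h·f(x_n, p_n).
x=0.000000, p=2.300000: f=-1.810000 → p ← 2.300000 + 0.22·(-1.810000) = 1.901800
x=0.220000, p=1.901800: f=-0.136843 → p ← 1.901800 + 0.22·(-0.136843) = 1.871694
x=0.440000, p=1.871694: f=-0.023240 → p ← 1.871694 + 0.22·(-0.023240) = 1.866582
x=0.660000, p=1.866582: f=-0.004127 → p ← 1.866582 + 0.22·(-0.004127) = 1.865674
x=0.880000, p=1.865674: f=-0.000738 → p ← 1.865674 + 0.22·(-0.000738) = 1.865511
p(1.1) ≈ 1.8655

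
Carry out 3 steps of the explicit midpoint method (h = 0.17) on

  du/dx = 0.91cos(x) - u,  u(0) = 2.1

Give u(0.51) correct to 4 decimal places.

Midpoint: k1 = f(x_n, u_n); k2 = f(x_n + h/2, u_n + (h/2)·k1); u_{n+1} = u_n + h·k2.
x=0.000000, u=2.100000:
  k1 = f(0.000000, 2.100000) = -1.190000
  k2 = f(0.085000, 1.998850) = -1.092135
  u ← 2.100000 + 0.17·(-1.092135) = 1.914337
x=0.170000, u=1.914337:
  k1 = f(0.170000, 1.914337) = -1.017455
  k2 = f(0.255000, 1.827853) = -0.947280
  u ← 1.914337 + 0.17·(-0.947280) = 1.753299
x=0.340000, u=1.753299:
  k1 = f(0.340000, 1.753299) = -0.895393
  k2 = f(0.425000, 1.677191) = -0.848146
  u ← 1.753299 + 0.17·(-0.848146) = 1.609115
u(0.51) ≈ 1.6091

1.6091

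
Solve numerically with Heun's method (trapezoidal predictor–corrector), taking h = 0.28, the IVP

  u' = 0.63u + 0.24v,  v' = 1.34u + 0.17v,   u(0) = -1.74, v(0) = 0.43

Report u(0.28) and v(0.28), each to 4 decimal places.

-2.0638, -0.2696

Heun on (u,v): k1 = f(t_n, state_n); k2 = f(t_n + h, state_n + h·k1); state_{n+1} = state_n + (h/2)·(k1 + k2).
0.000000: (-1.740000, 0.430000)
  k1 = (-0.993000, -2.258500)
  predictor → (-2.018040, -0.202380)
  k2 = (-1.319936, -2.738578)
  → (-2.063811, -0.269591)
(u(0.28), v(0.28)) ≈ (-2.0638, -0.2696)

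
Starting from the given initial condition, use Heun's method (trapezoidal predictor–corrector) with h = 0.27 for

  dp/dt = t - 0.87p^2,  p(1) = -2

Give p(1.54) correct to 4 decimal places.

Heun: k1 = f(t_n, p_n); k2 = f(t_n + h, p_n + h·k1); p_{n+1} = p_n + (h/2)·(k1 + k2).
t=1.000000, p=-2.000000:
  k1 = f(1.000000, -2.000000) = -2.480000
  k2 = f(1.270000, -2.669600) = -4.930285
  p ← -2.000000 + (0.27/2)·(-2.480000 + (-4.930285)) = -3.000388
t=1.270000, p=-3.000388:
  k1 = f(1.270000, -3.000388) = -6.562028
  k2 = f(1.540000, -4.772136) = -18.272755
  p ← -3.000388 + (0.27/2)·(-6.562028 + (-18.272755)) = -6.353084
p(1.54) ≈ -6.3531

-6.3531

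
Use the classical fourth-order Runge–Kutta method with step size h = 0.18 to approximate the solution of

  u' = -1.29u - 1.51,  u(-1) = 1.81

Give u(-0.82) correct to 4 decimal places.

1.1924

RK4: k1 = f(x_n, u_n); k2 = f(x_n + h/2, u_n + (h/2)·k1); k3 = f(x_n + h/2, u_n + (h/2)·k2); k4 = f(x_n + h, u_n + h·k3); u_{n+1} = u_n + (h/6)·(k1 + 2k2 + 2k3 + k4).
x=-1.000000, u=1.810000:
  k1 = f(-1.000000, 1.810000) = -3.844900
  k2 = f(-0.910000, 1.463959) = -3.398507
  k3 = f(-0.910000, 1.504134) = -3.450333
  k4 = f(-0.820000, 1.188940) = -3.043733
  u ← 1.810000 + (0.18/6)·(k1 + 2k2 + 2k3 + k4) = 1.192411
u(-0.82) ≈ 1.1924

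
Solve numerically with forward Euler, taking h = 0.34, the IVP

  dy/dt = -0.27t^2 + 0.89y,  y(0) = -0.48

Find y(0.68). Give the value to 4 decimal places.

Euler: y_{n+1} = y_n + h·f(t_n, y_n).
t=0.000000, y=-0.480000: f=-0.427200 → y ← -0.480000 + 0.34·(-0.427200) = -0.625248
t=0.340000, y=-0.625248: f=-0.587683 → y ← -0.625248 + 0.34·(-0.587683) = -0.825060
y(0.68) ≈ -0.8251

-0.8251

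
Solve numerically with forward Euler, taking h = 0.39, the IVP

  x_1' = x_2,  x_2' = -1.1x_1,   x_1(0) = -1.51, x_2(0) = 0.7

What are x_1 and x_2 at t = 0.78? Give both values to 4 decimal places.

Euler on (x_1,x_2): x_1_{n+1} = x_1_n + h·x_1', x_2_{n+1} = x_2_n + h·x_2'.
0.000000: (-1.510000, 0.700000); f=(0.700000, 1.661000) → (-1.237000, 1.347790)
0.390000: (-1.237000, 1.347790); f=(1.347790, 1.360700) → (-0.711362, 1.878463)
(x_1(0.78), x_2(0.78)) ≈ (-0.7114, 1.8785)

-0.7114, 1.8785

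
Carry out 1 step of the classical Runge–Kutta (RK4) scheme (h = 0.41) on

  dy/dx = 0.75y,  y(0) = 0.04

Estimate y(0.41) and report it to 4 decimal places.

RK4: k1 = f(x_n, y_n); k2 = f(x_n + h/2, y_n + (h/2)·k1); k3 = f(x_n + h/2, y_n + (h/2)·k2); k4 = f(x_n + h, y_n + h·k3); y_{n+1} = y_n + (h/6)·(k1 + 2k2 + 2k3 + k4).
x=0.000000, y=0.040000:
  k1 = f(0.000000, 0.040000) = 0.030000
  k2 = f(0.205000, 0.046150) = 0.034612
  k3 = f(0.205000, 0.047096) = 0.035322
  k4 = f(0.410000, 0.054482) = 0.040861
  y ← 0.040000 + (0.41/6)·(k1 + 2k2 + 2k3 + k4) = 0.054400
y(0.41) ≈ 0.0544

0.0544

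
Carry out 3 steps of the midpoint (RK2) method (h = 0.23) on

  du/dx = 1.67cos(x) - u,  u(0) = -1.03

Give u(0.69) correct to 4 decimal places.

0.2300

Midpoint: k1 = f(x_n, u_n); k2 = f(x_n + h/2, u_n + (h/2)·k1); u_{n+1} = u_n + h·k2.
x=0.000000, u=-1.030000:
  k1 = f(0.000000, -1.030000) = 2.700000
  k2 = f(0.115000, -0.719500) = 2.378469
  u ← -1.030000 + 0.23·2.378469 = -0.482952
x=0.230000, u=-0.482952:
  k1 = f(0.230000, -0.482952) = 2.108975
  k2 = f(0.345000, -0.240420) = 1.812016
  u ← -0.482952 + 0.23·1.812016 = -0.066188
x=0.460000, u=-0.066188:
  k1 = f(0.460000, -0.066188) = 1.562596
  k2 = f(0.575000, 0.113510) = 1.287941
  u ← -0.066188 + 0.23·1.287941 = 0.230038
u(0.69) ≈ 0.2300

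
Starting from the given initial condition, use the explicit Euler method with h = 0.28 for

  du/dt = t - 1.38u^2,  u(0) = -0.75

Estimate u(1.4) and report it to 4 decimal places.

Euler: u_{n+1} = u_n + h·f(t_n, u_n).
t=0.000000, u=-0.750000: f=-0.776250 → u ← -0.750000 + 0.28·(-0.776250) = -0.967350
t=0.280000, u=-0.967350: f=-1.011357 → u ← -0.967350 + 0.28·(-1.011357) = -1.250530
t=0.560000, u=-1.250530: f=-1.598079 → u ← -1.250530 + 0.28·(-1.598079) = -1.697992
t=0.840000, u=-1.697992: f=-3.138784 → u ← -1.697992 + 0.28·(-3.138784) = -2.576852
t=1.120000, u=-2.576852: f=-8.043427 → u ← -2.576852 + 0.28·(-8.043427) = -4.829011
u(1.4) ≈ -4.8290

-4.8290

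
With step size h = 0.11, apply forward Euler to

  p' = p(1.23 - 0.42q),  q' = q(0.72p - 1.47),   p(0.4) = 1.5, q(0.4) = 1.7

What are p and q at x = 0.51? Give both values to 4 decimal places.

1.5851, 1.6271

Euler on (p,q): p_{n+1} = p_n + h·p', q_{n+1} = q_n + h·q'.
0.400000: (1.500000, 1.700000); f=(0.774000, -0.663000) → (1.585140, 1.627070)
(p(0.51), q(0.51)) ≈ (1.5851, 1.6271)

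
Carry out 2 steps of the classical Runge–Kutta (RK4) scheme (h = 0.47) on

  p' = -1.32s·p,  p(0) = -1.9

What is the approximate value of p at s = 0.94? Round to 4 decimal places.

-1.0603

RK4: k1 = f(s_n, p_n); k2 = f(s_n + h/2, p_n + (h/2)·k1); k3 = f(s_n + h/2, p_n + (h/2)·k2); k4 = f(s_n + h, p_n + h·k3); p_{n+1} = p_n + (h/6)·(k1 + 2k2 + 2k3 + k4).
s=0.000000, p=-1.900000:
  k1 = f(0.000000, -1.900000) = 0.000000
  k2 = f(0.235000, -1.900000) = 0.589380
  k3 = f(0.235000, -1.761496) = 0.546416
  k4 = f(0.470000, -1.643184) = 1.019432
  p ← -1.900000 + (0.47/6)·(k1 + 2k2 + 2k3 + k4) = -1.642203
s=0.470000, p=-1.642203:
  k1 = f(0.470000, -1.642203) = 1.018823
  k2 = f(0.705000, -1.402780) = 1.305427
  k3 = f(0.705000, -1.335428) = 1.242749
  k4 = f(0.940000, -1.058111) = 1.312904
  p ← -1.642203 + (0.47/6)·(k1 + 2k2 + 2k3 + k4) = -1.060337
p(0.94) ≈ -1.0603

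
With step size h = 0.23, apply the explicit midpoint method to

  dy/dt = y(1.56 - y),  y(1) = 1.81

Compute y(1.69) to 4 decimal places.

1.6410

Midpoint: k1 = f(t_n, y_n); k2 = f(t_n + h/2, y_n + (h/2)·k1); y_{n+1} = y_n + h·k2.
t=1.000000, y=1.810000:
  k1 = f(1.000000, 1.810000) = -0.452500
  k2 = f(1.115000, 1.757963) = -0.348011
  y ← 1.810000 + 0.23·(-0.348011) = 1.729958
t=1.230000, y=1.729958:
  k1 = f(1.230000, 1.729958) = -0.294019
  k2 = f(1.345000, 1.696145) = -0.230922
  y ← 1.729958 + 0.23·(-0.230922) = 1.676845
t=1.460000, y=1.676845:
  k1 = f(1.460000, 1.676845) = -0.195932
  k2 = f(1.575000, 1.654313) = -0.156024
  y ← 1.676845 + 0.23·(-0.156024) = 1.640960
y(1.69) ≈ 1.6410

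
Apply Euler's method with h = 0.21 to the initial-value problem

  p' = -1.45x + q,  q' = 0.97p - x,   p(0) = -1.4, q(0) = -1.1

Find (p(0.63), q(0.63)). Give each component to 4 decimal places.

-2.4836, -2.2542

Euler on (p,q): p_{n+1} = p_n + h·p', q_{n+1} = q_n + h·q'.
0.000000: (-1.400000, -1.100000); f=(-1.100000, -1.358000) → (-1.631000, -1.385180)
0.210000: (-1.631000, -1.385180); f=(-1.689680, -1.792070) → (-1.985833, -1.761515)
0.420000: (-1.985833, -1.761515); f=(-2.370515, -2.346258) → (-2.483641, -2.254229)
(p(0.63), q(0.63)) ≈ (-2.4836, -2.2542)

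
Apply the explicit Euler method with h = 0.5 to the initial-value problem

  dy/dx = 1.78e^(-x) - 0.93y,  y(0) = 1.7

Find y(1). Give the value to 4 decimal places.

Euler: y_{n+1} = y_n + h·f(x_n, y_n).
x=0.000000, y=1.700000: f=0.199000 → y ← 1.700000 + 0.5·0.199000 = 1.799500
x=0.500000, y=1.799500: f=-0.593910 → y ← 1.799500 + 0.5·(-0.593910) = 1.502545
y(1) ≈ 1.5025

1.5025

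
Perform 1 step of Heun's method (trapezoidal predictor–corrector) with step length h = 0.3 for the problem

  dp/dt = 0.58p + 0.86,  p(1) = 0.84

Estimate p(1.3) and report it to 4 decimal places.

Heun: k1 = f(t_n, p_n); k2 = f(t_n + h, p_n + h·k1); p_{n+1} = p_n + (h/2)·(k1 + k2).
t=1.000000, p=0.840000:
  k1 = f(1.000000, 0.840000) = 1.347200
  k2 = f(1.300000, 1.244160) = 1.581613
  p ← 0.840000 + (0.3/2)·(1.347200 + 1.581613) = 1.279322
p(1.3) ≈ 1.2793

1.2793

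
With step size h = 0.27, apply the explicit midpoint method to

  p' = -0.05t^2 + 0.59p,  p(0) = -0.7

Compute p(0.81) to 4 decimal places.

Midpoint: k1 = f(t_n, p_n); k2 = f(t_n + h/2, p_n + (h/2)·k1); p_{n+1} = p_n + h·k2.
t=0.000000, p=-0.700000:
  k1 = f(0.000000, -0.700000) = -0.413000
  k2 = f(0.135000, -0.755755) = -0.446807
  p ← -0.700000 + 0.27·(-0.446807) = -0.820638
t=0.270000, p=-0.820638:
  k1 = f(0.270000, -0.820638) = -0.487821
  k2 = f(0.405000, -0.886494) = -0.531233
  p ← -0.820638 + 0.27·(-0.531233) = -0.964071
t=0.540000, p=-0.964071:
  k1 = f(0.540000, -0.964071) = -0.583382
  k2 = f(0.675000, -1.042827) = -0.638049
  p ← -0.964071 + 0.27·(-0.638049) = -1.136344
p(0.81) ≈ -1.1363

-1.1363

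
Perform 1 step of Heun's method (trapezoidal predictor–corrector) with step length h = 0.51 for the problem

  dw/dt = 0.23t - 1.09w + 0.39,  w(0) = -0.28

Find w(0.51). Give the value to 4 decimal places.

0.0059

Heun: k1 = f(t_n, w_n); k2 = f(t_n + h, w_n + h·k1); w_{n+1} = w_n + (h/2)·(k1 + k2).
t=0.000000, w=-0.280000:
  k1 = f(0.000000, -0.280000) = 0.695200
  k2 = f(0.510000, 0.074552) = 0.426038
  w ← -0.280000 + (0.51/2)·(0.695200 + 0.426038) = 0.005916
w(0.51) ≈ 0.0059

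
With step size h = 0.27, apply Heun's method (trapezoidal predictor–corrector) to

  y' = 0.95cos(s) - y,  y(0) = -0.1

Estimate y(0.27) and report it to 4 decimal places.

Heun: k1 = f(s_n, y_n); k2 = f(s_n + h, y_n + h·k1); y_{n+1} = y_n + (h/2)·(k1 + k2).
s=0.000000, y=-0.100000:
  k1 = f(0.000000, -0.100000) = 1.050000
  k2 = f(0.270000, 0.183500) = 0.732082
  y ← -0.100000 + (0.27/2)·(1.050000 + 0.732082) = 0.140581
y(0.27) ≈ 0.1406

0.1406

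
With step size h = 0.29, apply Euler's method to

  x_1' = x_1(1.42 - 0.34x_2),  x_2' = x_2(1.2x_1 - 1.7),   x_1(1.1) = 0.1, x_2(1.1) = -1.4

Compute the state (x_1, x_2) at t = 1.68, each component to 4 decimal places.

0.2304, -0.4255

Euler on (x_1,x_2): x_1_{n+1} = x_1_n + h·x_1', x_2_{n+1} = x_2_n + h·x_2'.
1.100000: (0.100000, -1.400000); f=(0.189600, 2.212000) → (0.154984, -0.758520)
1.390000: (0.154984, -0.758520); f=(0.260047, 1.148414) → (0.230398, -0.425480)
(x_1(1.68), x_2(1.68)) ≈ (0.2304, -0.4255)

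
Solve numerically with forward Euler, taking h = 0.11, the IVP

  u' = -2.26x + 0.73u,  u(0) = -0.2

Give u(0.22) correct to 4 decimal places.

-0.2608

Euler: u_{n+1} = u_n + h·f(x_n, u_n).
x=0.000000, u=-0.200000: f=-0.146000 → u ← -0.200000 + 0.11·(-0.146000) = -0.216060
x=0.110000, u=-0.216060: f=-0.406324 → u ← -0.216060 + 0.11·(-0.406324) = -0.260756
u(0.22) ≈ -0.2608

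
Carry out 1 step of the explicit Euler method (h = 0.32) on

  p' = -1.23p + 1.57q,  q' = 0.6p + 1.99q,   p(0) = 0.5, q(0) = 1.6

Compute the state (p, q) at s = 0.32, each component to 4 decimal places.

1.1070, 2.7149

Euler on (p,q): p_{n+1} = p_n + h·p', q_{n+1} = q_n + h·q'.
0.000000: (0.500000, 1.600000); f=(1.897000, 3.484000) → (1.107040, 2.714880)
(p(0.32), q(0.32)) ≈ (1.1070, 2.7149)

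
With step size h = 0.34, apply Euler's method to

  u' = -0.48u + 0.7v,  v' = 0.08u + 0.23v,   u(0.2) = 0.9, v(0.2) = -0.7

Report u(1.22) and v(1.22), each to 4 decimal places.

0.0817, -0.8231

Euler on (u,v): u_{n+1} = u_n + h·u', v_{n+1} = v_n + h·v'.
0.200000: (0.900000, -0.700000); f=(-0.922000, -0.089000) → (0.586520, -0.730260)
0.540000: (0.586520, -0.730260); f=(-0.792712, -0.121038) → (0.316998, -0.771413)
0.880000: (0.316998, -0.771413); f=(-0.692148, -0.152065) → (0.081668, -0.823115)
(u(1.22), v(1.22)) ≈ (0.0817, -0.8231)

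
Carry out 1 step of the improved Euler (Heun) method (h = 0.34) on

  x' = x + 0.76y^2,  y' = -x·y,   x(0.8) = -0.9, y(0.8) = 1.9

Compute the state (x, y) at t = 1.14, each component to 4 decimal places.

0.1625, 2.3059

Heun on (x,y): k1 = f(t_n, state_n); k2 = f(t_n + h, state_n + h·k1); state_{n+1} = state_n + (h/2)·(k1 + k2).
0.800000: (-0.900000, 1.900000)
  k1 = (1.843600, 1.710000)
  predictor → (-0.273176, 2.481400)
  k2 = (4.406407, 0.677859)
  → (0.162501, 2.305936)
(x(1.14), y(1.14)) ≈ (0.1625, 2.3059)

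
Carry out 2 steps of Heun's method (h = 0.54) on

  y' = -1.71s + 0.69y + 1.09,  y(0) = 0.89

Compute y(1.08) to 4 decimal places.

2.3555

Heun: k1 = f(s_n, y_n); k2 = f(s_n + h, y_n + h·k1); y_{n+1} = y_n + (h/2)·(k1 + k2).
s=0.000000, y=0.890000:
  k1 = f(0.000000, 0.890000) = 1.704100
  k2 = f(0.540000, 1.810214) = 1.415648
  y ← 0.890000 + (0.54/2)·(1.704100 + 1.415648) = 1.732332
s=0.540000, y=1.732332:
  k1 = f(0.540000, 1.732332) = 1.361909
  k2 = f(1.080000, 2.467763) = 0.945956
  y ← 1.732332 + (0.54/2)·(1.361909 + 0.945956) = 2.355455
y(1.08) ≈ 2.3555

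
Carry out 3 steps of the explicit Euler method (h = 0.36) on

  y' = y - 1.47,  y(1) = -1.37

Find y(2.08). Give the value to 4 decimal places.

-5.6739

Euler: y_{n+1} = y_n + h·f(x_n, y_n).
x=1.000000, y=-1.370000: f=-2.840000 → y ← -1.370000 + 0.36·(-2.840000) = -2.392400
x=1.360000, y=-2.392400: f=-3.862400 → y ← -2.392400 + 0.36·(-3.862400) = -3.782864
x=1.720000, y=-3.782864: f=-5.252864 → y ← -3.782864 + 0.36·(-5.252864) = -5.673895
y(2.08) ≈ -5.6739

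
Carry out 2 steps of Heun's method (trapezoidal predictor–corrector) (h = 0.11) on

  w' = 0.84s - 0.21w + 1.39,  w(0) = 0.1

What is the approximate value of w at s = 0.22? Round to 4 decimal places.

Heun: k1 = f(s_n, w_n); k2 = f(s_n + h, w_n + h·k1); w_{n+1} = w_n + (h/2)·(k1 + k2).
s=0.000000, w=0.100000:
  k1 = f(0.000000, 0.100000) = 1.369000
  k2 = f(0.110000, 0.250590) = 1.429776
  w ← 0.100000 + (0.11/2)·(1.369000 + 1.429776) = 0.253933
s=0.110000, w=0.253933:
  k1 = f(0.110000, 0.253933) = 1.429074
  k2 = f(0.220000, 0.411131) = 1.488463
  w ← 0.253933 + (0.11/2)·(1.429074 + 1.488463) = 0.414397
w(0.22) ≈ 0.4144

0.4144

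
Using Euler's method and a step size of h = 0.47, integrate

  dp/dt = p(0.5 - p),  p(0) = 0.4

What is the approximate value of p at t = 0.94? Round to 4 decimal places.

Euler: p_{n+1} = p_n + h·f(t_n, p_n).
t=0.000000, p=0.400000: f=0.040000 → p ← 0.400000 + 0.47·0.040000 = 0.418800
t=0.470000, p=0.418800: f=0.034007 → p ← 0.418800 + 0.47·0.034007 = 0.434783
p(0.94) ≈ 0.4348

0.4348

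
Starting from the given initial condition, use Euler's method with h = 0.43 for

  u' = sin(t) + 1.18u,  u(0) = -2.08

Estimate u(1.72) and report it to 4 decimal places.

Euler: u_{n+1} = u_n + h·f(t_n, u_n).
t=0.000000, u=-2.080000: f=-2.454400 → u ← -2.080000 + 0.43·(-2.454400) = -3.135392
t=0.430000, u=-3.135392: f=-3.282892 → u ← -3.135392 + 0.43·(-3.282892) = -4.547035
t=0.860000, u=-4.547035: f=-4.607659 → u ← -4.547035 + 0.43·(-4.607659) = -6.528329
t=1.290000, u=-6.528329: f=-6.742593 → u ← -6.528329 + 0.43·(-6.742593) = -9.427644
u(1.72) ≈ -9.4276

-9.4276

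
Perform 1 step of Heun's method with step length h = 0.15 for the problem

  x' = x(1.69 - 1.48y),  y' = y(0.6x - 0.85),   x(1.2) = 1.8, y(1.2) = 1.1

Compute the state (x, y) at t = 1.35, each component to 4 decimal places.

1.8092, 1.1395

Heun on (x,y): k1 = f(t_n, state_n); k2 = f(t_n + h, state_n + h·k1); state_{n+1} = state_n + (h/2)·(k1 + k2).
1.200000: (1.800000, 1.100000)
  k1 = (0.111600, 0.253000)
  predictor → (1.816740, 1.137950)
  k2 = (0.010599, 0.273158)
  → (1.809165, 1.139462)
(x(1.35), y(1.35)) ≈ (1.8092, 1.1395)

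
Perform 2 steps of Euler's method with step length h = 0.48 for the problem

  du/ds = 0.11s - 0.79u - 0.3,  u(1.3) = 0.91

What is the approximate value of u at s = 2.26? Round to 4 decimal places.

Euler: u_{n+1} = u_n + h·f(s_n, u_n).
s=1.300000, u=0.910000: f=-0.875900 → u ← 0.910000 + 0.48·(-0.875900) = 0.489568
s=1.780000, u=0.489568: f=-0.490959 → u ← 0.489568 + 0.48·(-0.490959) = 0.253908
u(2.26) ≈ 0.2539

0.2539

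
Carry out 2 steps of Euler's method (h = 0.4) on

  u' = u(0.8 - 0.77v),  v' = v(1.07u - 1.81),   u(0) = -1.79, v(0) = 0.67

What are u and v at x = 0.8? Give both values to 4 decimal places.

-2.8329, 0.1895

Euler on (u,v): u_{n+1} = u_n + h·u', v_{n+1} = v_n + h·v'.
0.000000: (-1.790000, 0.670000); f=(-0.508539, -2.495951) → (-1.993416, -0.328380)
0.400000: (-1.993416, -0.328380); f=(-2.098773, 1.294789) → (-2.832925, 0.189535)
(u(0.8), v(0.8)) ≈ (-2.8329, 0.1895)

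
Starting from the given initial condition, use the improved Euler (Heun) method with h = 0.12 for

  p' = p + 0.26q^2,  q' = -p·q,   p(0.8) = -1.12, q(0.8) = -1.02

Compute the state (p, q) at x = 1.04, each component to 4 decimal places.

Heun on (p,q): k1 = f(x_n, state_n); k2 = f(x_n + h, state_n + h·k1); state_{n+1} = state_n + (h/2)·(k1 + k2).
0.800000: (-1.120000, -1.020000)
  k1 = (-0.849496, -1.142400)
  predictor → (-1.221940, -1.157088)
  k2 = (-0.873838, -1.413892)
  → (-1.223400, -1.173377)
0.920000: (-1.223400, -1.173377)
  k1 = (-0.865428, -1.435510)
  predictor → (-1.327251, -1.345639)
  k2 = (-0.856458, -1.786001)
  → (-1.326713, -1.366668)
(p(1.04), q(1.04)) ≈ (-1.3267, -1.3667)

-1.3267, -1.3667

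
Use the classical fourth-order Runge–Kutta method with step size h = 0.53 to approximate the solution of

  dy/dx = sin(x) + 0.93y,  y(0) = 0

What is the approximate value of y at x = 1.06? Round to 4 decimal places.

0.7390

RK4: k1 = f(x_n, y_n); k2 = f(x_n + h/2, y_n + (h/2)·k1); k3 = f(x_n + h/2, y_n + (h/2)·k2); k4 = f(x_n + h, y_n + h·k3); y_{n+1} = y_n + (h/6)·(k1 + 2k2 + 2k3 + k4).
x=0.000000, y=0.000000:
  k1 = f(0.000000, 0.000000) = 0.000000
  k2 = f(0.265000, 0.000000) = 0.261909
  k3 = f(0.265000, 0.069406) = 0.326457
  k4 = f(0.530000, 0.173022) = 0.666444
  y ← 0.000000 + (0.53/6)·(k1 + 2k2 + 2k3 + k4) = 0.162814
x=0.530000, y=0.162814:
  k1 = f(0.530000, 0.162814) = 0.656950
  k2 = f(0.795000, 0.336906) = 1.027186
  k3 = f(0.795000, 0.435018) = 1.118430
  k4 = f(1.060000, 0.755582) = 1.575047
  y ← 0.162814 + (0.53/6)·(k1 + 2k2 + 2k3 + k4) = 0.739033
y(1.06) ≈ 0.7390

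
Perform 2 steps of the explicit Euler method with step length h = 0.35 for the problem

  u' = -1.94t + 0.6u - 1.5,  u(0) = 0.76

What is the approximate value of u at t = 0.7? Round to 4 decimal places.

-0.2852

Euler: u_{n+1} = u_n + h·f(t_n, u_n).
t=0.000000, u=0.760000: f=-1.044000 → u ← 0.760000 + 0.35·(-1.044000) = 0.394600
t=0.350000, u=0.394600: f=-1.942240 → u ← 0.394600 + 0.35·(-1.942240) = -0.285184
u(0.7) ≈ -0.2852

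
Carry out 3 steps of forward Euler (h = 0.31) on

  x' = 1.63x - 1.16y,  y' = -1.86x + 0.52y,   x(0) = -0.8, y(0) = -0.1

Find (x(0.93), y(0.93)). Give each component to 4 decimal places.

-3.2204, 2.3332

Euler on (x,y): x_{n+1} = x_n + h·x', y_{n+1} = y_n + h·y'.
0.000000: (-0.800000, -0.100000); f=(-1.188000, 1.436000) → (-1.168280, 0.345160)
0.310000: (-1.168280, 0.345160); f=(-2.304682, 2.352484) → (-1.882731, 1.074430)
0.620000: (-1.882731, 1.074430); f=(-4.315191, 4.060584) → (-3.220441, 2.333211)
(x(0.93), y(0.93)) ≈ (-3.2204, 2.3332)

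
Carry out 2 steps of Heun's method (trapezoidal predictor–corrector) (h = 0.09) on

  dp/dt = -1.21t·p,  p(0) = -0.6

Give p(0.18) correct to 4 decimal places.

-0.5883

Heun: k1 = f(t_n, p_n); k2 = f(t_n + h, p_n + h·k1); p_{n+1} = p_n + (h/2)·(k1 + k2).
t=0.000000, p=-0.600000:
  k1 = f(0.000000, -0.600000) = 0.000000
  k2 = f(0.090000, -0.600000) = 0.065340
  p ← -0.600000 + (0.09/2)·(0.000000 + 0.065340) = -0.597060
t=0.090000, p=-0.597060:
  k1 = f(0.090000, -0.597060) = 0.065020
  k2 = f(0.180000, -0.591208) = 0.128765
  p ← -0.597060 + (0.09/2)·(0.065020 + 0.128765) = -0.588339
p(0.18) ≈ -0.5883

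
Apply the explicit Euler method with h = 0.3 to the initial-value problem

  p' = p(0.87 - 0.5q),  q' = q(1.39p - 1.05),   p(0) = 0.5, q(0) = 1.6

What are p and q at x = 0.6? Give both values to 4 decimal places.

0.5343, 1.2836

Euler on (p,q): p_{n+1} = p_n + h·p', q_{n+1} = q_n + h·q'.
0.000000: (0.500000, 1.600000); f=(0.035000, -0.568000) → (0.510500, 1.429600)
0.300000: (0.510500, 1.429600); f=(0.079230, -0.486643) → (0.534269, 1.283607)
(p(0.6), q(0.6)) ≈ (0.5343, 1.2836)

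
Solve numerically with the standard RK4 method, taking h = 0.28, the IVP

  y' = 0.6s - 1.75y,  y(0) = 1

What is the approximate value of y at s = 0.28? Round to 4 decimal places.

0.6330

RK4: k1 = f(s_n, y_n); k2 = f(s_n + h/2, y_n + (h/2)·k1); k3 = f(s_n + h/2, y_n + (h/2)·k2); k4 = f(s_n + h, y_n + h·k3); y_{n+1} = y_n + (h/6)·(k1 + 2k2 + 2k3 + k4).
s=0.000000, y=1.000000:
  k1 = f(0.000000, 1.000000) = -1.750000
  k2 = f(0.140000, 0.755000) = -1.237250
  k3 = f(0.140000, 0.826785) = -1.362874
  k4 = f(0.280000, 0.618395) = -0.914192
  y ← 1.000000 + (0.28/6)·(k1 + 2k2 + 2k3 + k4) = 0.632993
y(0.28) ≈ 0.6330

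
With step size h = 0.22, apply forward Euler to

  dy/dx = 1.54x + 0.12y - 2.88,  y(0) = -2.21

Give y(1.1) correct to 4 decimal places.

-5.0920

Euler: y_{n+1} = y_n + h·f(x_n, y_n).
x=0.000000, y=-2.210000: f=-3.145200 → y ← -2.210000 + 0.22·(-3.145200) = -2.901944
x=0.220000, y=-2.901944: f=-2.889433 → y ← -2.901944 + 0.22·(-2.889433) = -3.537619
x=0.440000, y=-3.537619: f=-2.626914 → y ← -3.537619 + 0.22·(-2.626914) = -4.115540
x=0.660000, y=-4.115540: f=-2.357465 → y ← -4.115540 + 0.22·(-2.357465) = -4.634183
x=0.880000, y=-4.634183: f=-2.080902 → y ← -4.634183 + 0.22·(-2.080902) = -5.091981
y(1.1) ≈ -5.0920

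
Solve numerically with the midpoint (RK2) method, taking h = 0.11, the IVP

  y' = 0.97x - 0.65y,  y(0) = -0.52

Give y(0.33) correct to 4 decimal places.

Midpoint: k1 = f(x_n, y_n); k2 = f(x_n + h/2, y_n + (h/2)·k1); y_{n+1} = y_n + h·k2.
x=0.000000, y=-0.520000:
  k1 = f(0.000000, -0.520000) = 0.338000
  k2 = f(0.055000, -0.501410) = 0.379267
  y ← -0.520000 + 0.11·0.379267 = -0.478281
x=0.110000, y=-0.478281:
  k1 = f(0.110000, -0.478281) = 0.417582
  k2 = f(0.165000, -0.455314) = 0.456004
  y ← -0.478281 + 0.11·0.456004 = -0.428120
x=0.220000, y=-0.428120:
  k1 = f(0.220000, -0.428120) = 0.491678
  k2 = f(0.275000, -0.401078) = 0.527451
  y ← -0.428120 + 0.11·0.527451 = -0.370101
y(0.33) ≈ -0.3701

-0.3701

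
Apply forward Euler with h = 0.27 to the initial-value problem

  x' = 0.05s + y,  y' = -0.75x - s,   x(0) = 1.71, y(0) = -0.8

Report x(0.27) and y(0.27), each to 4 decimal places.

Euler on (x,y): x_{n+1} = x_n + h·x', y_{n+1} = y_n + h·y'.
0.000000: (1.710000, -0.800000); f=(-0.800000, -1.282500) → (1.494000, -1.146275)
(x(0.27), y(0.27)) ≈ (1.4940, -1.1463)

1.4940, -1.1463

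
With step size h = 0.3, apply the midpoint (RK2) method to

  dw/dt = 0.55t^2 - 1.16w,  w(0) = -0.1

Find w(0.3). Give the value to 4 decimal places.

Midpoint: k1 = f(t_n, w_n); k2 = f(t_n + h/2, w_n + (h/2)·k1); w_{n+1} = w_n + h·k2.
t=0.000000, w=-0.100000:
  k1 = f(0.000000, -0.100000) = 0.116000
  k2 = f(0.150000, -0.082600) = 0.108191
  w ← -0.100000 + 0.3·0.108191 = -0.067543
w(0.3) ≈ -0.0675

-0.0675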